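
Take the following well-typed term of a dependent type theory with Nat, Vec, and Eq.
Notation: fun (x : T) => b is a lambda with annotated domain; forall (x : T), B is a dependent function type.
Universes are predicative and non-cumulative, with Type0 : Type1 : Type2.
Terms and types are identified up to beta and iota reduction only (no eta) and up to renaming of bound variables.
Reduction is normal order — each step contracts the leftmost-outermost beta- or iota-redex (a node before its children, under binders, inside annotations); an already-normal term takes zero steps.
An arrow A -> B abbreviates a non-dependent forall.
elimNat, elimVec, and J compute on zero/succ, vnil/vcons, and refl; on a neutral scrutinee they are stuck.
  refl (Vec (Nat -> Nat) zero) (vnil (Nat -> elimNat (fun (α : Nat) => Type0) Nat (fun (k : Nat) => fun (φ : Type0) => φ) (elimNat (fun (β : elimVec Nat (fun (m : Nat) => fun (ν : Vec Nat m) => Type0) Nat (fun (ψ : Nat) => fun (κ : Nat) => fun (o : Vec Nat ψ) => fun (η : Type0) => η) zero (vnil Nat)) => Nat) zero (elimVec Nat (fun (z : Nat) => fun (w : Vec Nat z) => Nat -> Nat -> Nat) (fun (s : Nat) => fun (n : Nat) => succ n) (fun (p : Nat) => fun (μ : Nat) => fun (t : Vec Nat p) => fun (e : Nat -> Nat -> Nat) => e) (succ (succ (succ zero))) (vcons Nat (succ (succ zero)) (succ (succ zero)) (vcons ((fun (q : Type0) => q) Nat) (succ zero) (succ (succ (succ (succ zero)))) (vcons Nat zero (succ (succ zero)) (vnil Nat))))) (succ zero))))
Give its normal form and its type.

reduced normal form:
  refl (Vec (Nat -> Nat) zero) (vnil (Nat -> Nat))
type:
  Eq (Vec (Nat -> Nat) zero) (vnil (Nat -> Nat)) (vnil (Nat -> Nat))
observation: the first redex contracted is an elimNat iota-redex; the normal form is reached in 24 normal-order steps.


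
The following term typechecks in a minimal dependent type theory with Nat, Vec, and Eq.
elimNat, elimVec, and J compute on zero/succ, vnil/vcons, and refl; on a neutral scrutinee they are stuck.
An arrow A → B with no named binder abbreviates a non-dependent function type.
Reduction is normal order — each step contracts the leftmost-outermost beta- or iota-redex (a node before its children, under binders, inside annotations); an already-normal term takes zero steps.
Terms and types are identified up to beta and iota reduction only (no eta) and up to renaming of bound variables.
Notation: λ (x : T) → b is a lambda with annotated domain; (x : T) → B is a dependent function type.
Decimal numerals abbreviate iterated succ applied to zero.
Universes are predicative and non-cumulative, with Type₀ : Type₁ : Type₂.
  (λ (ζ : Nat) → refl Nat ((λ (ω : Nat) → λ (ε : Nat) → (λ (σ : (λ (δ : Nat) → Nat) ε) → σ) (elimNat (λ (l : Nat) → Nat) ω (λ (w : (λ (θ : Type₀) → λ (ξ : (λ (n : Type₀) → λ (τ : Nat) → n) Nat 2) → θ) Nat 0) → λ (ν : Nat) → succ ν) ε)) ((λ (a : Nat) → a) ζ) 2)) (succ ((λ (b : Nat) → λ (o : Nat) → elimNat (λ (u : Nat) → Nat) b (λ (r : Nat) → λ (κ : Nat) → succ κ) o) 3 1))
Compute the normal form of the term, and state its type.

resulting normal form:
  refl Nat 7
inferred type:
  Eq Nat 7 7


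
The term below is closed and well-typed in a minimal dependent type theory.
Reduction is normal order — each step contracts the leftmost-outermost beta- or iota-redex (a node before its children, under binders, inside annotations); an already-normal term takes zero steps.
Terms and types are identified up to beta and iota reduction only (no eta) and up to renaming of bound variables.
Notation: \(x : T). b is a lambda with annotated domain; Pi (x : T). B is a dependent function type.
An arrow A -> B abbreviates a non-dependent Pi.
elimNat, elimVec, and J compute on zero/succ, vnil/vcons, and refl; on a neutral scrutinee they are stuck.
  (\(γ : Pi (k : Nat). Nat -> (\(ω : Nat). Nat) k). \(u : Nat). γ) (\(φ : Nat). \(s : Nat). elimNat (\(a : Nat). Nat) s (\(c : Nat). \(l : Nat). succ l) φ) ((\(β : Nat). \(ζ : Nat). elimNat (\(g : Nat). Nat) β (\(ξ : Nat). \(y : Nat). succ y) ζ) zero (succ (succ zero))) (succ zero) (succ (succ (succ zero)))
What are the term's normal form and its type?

resulting normal form:
  succ (succ (succ (succ zero)))
inferred type:
  Nat
observation: 8 normal-order steps separate the term from its normal form.


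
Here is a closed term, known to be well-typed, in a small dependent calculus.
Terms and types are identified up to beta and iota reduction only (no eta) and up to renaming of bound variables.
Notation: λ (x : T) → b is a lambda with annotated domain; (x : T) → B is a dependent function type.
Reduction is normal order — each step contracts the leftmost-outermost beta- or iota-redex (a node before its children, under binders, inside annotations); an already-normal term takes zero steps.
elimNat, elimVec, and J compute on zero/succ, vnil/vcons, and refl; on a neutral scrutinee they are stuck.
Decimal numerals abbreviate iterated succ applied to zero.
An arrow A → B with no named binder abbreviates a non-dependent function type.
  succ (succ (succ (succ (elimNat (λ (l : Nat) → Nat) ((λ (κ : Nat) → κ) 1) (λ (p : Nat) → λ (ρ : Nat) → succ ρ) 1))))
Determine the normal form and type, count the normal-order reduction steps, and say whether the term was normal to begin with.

normal form:
  6
inferred type:
  Nat
steps to reach normal form (normal order): 5
already normal: no
first contracted redex: an elimNat iota-redex


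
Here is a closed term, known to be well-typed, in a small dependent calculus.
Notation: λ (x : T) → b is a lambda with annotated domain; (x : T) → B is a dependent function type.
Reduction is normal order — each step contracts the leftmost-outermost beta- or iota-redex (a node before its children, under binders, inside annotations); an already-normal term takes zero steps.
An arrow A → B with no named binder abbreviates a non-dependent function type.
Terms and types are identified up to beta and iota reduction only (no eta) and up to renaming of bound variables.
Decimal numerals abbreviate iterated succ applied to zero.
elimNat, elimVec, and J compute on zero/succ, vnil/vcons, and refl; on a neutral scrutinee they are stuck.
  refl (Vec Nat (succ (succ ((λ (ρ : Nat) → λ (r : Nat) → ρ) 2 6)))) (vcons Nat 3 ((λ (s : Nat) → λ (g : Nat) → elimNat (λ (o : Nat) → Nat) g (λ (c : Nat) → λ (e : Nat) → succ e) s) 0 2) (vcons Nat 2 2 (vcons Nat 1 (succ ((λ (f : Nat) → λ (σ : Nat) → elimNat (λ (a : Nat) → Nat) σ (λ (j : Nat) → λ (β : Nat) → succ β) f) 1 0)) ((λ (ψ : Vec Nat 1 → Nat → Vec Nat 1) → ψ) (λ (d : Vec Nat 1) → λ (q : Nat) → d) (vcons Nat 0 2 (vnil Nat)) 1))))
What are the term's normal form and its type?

reduced normal form:
  refl (Vec Nat 4) (vcons Nat 3 2 (vcons Nat 2 2 (vcons Nat 1 2 (vcons Nat 0 2 (vnil Nat)))))
the term's type:
  Eq (Vec Nat 4) (vcons Nat 3 2 (vcons Nat 2 2 (vcons Nat 1 2 (vcons Nat 0 2 (vnil Nat))))) (vcons Nat 3 2 (vcons Nat 2 2 (vcons Nat 1 2 (vcons Nat 0 2 (vnil Nat)))))


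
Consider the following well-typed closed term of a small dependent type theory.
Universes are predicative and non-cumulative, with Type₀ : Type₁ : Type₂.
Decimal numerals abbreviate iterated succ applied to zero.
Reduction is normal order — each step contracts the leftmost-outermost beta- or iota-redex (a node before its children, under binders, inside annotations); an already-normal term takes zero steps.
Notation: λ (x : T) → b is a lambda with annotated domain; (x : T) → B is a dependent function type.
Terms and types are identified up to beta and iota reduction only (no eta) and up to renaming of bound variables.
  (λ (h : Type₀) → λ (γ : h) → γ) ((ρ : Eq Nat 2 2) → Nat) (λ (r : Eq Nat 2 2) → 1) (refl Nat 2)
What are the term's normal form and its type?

resulting normal form:
  1
type:
  Nat


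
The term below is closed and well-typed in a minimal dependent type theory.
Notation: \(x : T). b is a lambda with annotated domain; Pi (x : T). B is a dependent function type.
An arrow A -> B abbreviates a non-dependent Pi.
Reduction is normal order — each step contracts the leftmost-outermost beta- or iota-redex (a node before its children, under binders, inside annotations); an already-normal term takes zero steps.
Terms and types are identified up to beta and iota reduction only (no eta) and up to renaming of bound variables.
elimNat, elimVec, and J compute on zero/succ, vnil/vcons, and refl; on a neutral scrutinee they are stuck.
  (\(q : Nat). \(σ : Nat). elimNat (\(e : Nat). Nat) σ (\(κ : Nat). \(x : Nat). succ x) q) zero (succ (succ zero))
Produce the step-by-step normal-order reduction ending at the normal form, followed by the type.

normal-order reduction:
  (\(q : Nat). \(σ : Nat). elimNat (\(e : Nat). Nat) σ (\(κ : Nat). \(x : Nat). succ x) q) zero (succ (succ zero))
  ~> (\(q : Nat). elimNat (\(σ : Nat). Nat) q (\(e : Nat). \(κ : Nat). succ κ) zero) (succ (succ zero))
  ~> elimNat (\(q : Nat). Nat) (succ (succ zero)) (\(σ : Nat). \(e : Nat). succ e) zero
  ~> succ (succ zero)
inferred type:
  Nat


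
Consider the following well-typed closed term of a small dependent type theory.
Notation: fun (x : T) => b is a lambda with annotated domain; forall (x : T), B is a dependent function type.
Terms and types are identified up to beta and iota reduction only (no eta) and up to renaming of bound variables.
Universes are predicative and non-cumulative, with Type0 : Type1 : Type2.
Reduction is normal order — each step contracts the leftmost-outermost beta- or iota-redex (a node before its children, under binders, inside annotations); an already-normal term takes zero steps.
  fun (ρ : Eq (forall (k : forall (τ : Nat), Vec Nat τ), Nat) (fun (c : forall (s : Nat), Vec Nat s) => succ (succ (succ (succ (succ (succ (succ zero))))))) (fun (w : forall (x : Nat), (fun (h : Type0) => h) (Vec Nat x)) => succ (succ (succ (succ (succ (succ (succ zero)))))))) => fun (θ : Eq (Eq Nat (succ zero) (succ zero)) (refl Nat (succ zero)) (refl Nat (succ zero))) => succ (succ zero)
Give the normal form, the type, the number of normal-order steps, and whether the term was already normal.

normal form:
  fun (ρ : Eq (forall (k : forall (τ : Nat), Vec Nat τ), Nat) (fun (c : forall (s : Nat), Vec Nat s) => succ (succ (succ (succ (succ (succ (succ zero))))))) (fun (w : forall (x : Nat), Vec Nat x) => succ (succ (succ (succ (succ (succ (succ zero)))))))) => fun (h : Eq (Eq Nat (succ zero) (succ zero)) (refl Nat (succ zero)) (refl Nat (succ zero))) => succ (succ zero)
type:
  forall (ρ : Eq (forall (k : forall (τ : Nat), Vec Nat τ), Nat) (fun (c : forall (s : Nat), Vec Nat s) => succ (succ (succ (succ (succ (succ (succ zero))))))) (fun (w : forall (x : Nat), Vec Nat x) => succ (succ (succ (succ (succ (succ (succ zero)))))))), forall (h : Eq (Eq Nat (succ zero) (succ zero)) (refl Nat (succ zero)) (refl Nat (succ zero))), Nat
reduction steps (normal order): 1
already normal: no
first contracted redex: a beta-redex


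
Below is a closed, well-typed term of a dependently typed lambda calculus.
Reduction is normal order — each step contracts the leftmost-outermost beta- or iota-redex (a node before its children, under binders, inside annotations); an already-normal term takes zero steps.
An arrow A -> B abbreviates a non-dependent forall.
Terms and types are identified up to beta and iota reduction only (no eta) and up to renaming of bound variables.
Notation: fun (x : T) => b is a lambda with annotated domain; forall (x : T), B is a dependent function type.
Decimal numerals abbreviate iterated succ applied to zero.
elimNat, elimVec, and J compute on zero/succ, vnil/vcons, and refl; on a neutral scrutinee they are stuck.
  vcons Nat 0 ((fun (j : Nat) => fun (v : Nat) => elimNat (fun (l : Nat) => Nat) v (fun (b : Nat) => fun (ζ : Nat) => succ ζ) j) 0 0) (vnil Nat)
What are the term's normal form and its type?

resulting normal form:
  vcons Nat 0 0 (vnil Nat)
the term's type:
  Vec Nat 1
observation: reduction starts at a beta-redex, and 3 normal-order steps reach the normal form.


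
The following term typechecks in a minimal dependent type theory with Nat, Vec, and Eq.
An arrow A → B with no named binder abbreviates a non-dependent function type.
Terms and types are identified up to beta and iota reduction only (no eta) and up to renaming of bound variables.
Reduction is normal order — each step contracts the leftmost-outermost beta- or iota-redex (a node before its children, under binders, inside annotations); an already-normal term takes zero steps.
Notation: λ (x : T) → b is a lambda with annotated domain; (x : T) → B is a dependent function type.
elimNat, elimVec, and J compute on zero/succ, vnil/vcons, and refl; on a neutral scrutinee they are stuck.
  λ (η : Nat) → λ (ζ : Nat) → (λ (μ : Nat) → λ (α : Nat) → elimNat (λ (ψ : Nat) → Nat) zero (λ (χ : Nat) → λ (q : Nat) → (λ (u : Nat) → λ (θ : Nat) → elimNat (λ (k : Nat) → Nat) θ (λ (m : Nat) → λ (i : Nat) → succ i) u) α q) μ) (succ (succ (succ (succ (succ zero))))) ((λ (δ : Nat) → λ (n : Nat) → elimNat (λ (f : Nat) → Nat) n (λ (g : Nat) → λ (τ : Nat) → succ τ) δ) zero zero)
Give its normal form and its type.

normal form:
  λ (η : Nat) → λ (ζ : Nat) → zero
inferred type:
  Nat → Nat → Nat


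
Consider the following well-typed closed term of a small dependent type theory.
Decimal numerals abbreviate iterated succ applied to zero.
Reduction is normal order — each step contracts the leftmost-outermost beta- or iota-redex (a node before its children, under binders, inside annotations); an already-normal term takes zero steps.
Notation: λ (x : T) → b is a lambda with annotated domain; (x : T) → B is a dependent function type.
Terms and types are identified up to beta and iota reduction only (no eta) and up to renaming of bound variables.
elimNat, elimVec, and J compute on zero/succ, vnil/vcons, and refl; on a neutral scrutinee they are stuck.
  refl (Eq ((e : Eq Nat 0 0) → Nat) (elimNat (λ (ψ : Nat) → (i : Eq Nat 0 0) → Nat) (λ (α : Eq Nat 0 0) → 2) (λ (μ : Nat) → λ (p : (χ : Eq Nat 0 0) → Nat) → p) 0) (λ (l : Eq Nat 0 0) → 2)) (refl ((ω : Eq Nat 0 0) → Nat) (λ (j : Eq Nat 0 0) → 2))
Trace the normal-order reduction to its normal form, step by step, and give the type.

normal-order reduction sequence:
  refl (Eq ((e : Eq Nat 0 0) → Nat) (elimNat (λ (ψ : Nat) → (i : Eq Nat 0 0) → Nat) (λ (α : Eq Nat 0 0) → 2) (λ (μ : Nat) → λ (p : (χ : Eq Nat 0 0) → Nat) → p) 0) (λ (l : Eq Nat 0 0) → 2)) (refl ((ω : Eq Nat 0 0) → Nat) (λ (j : Eq Nat 0 0) → 2))
  ~> refl (Eq ((e : Eq Nat 0 0) → Nat) (λ (ψ : Eq Nat 0 0) → 2) (λ (i : Eq Nat 0 0) → 2)) (refl ((α : Eq Nat 0 0) → Nat) (λ (μ : Eq Nat 0 0) → 2))
the term's type:
  Eq (Eq ((e : Eq Nat 0 0) → Nat) (λ (ψ : Eq Nat 0 0) → 2) (λ (i : Eq Nat 0 0) → 2)) (refl ((α : Eq Nat 0 0) → Nat) (λ (μ : Eq Nat 0 0) → 2)) (refl ((p : Eq Nat 0 0) → Nat) (λ (χ : Eq Nat 0 0) → 2))


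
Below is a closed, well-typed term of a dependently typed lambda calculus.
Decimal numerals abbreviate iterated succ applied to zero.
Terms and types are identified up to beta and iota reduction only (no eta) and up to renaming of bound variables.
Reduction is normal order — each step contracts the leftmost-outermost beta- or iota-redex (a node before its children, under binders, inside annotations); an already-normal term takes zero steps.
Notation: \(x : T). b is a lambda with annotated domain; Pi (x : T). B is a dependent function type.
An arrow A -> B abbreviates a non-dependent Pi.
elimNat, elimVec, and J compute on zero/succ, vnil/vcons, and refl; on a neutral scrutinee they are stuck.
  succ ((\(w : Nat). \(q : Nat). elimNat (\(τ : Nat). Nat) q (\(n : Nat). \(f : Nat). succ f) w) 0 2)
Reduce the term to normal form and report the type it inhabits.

resulting normal form:
  3
type:
  Nat


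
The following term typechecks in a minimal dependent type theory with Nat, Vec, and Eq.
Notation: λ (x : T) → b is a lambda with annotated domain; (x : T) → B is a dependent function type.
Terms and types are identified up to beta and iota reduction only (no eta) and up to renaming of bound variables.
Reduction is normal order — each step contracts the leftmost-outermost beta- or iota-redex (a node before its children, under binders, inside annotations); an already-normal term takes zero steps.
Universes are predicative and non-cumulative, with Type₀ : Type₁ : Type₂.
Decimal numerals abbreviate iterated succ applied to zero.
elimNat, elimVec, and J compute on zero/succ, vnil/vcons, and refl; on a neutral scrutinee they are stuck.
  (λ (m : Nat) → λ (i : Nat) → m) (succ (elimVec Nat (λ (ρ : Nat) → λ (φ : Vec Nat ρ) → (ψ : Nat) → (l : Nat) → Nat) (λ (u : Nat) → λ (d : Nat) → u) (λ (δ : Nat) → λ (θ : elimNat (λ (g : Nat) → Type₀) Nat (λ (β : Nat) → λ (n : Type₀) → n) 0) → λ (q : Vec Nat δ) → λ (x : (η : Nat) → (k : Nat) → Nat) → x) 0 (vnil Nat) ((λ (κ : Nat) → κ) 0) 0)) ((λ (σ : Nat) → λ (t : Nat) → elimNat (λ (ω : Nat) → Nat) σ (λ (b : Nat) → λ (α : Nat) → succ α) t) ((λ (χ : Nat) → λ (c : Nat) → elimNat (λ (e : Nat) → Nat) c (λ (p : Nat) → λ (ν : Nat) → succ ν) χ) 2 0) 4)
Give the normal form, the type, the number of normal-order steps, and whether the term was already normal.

reduced normal form:
  1
the term's type:
  Nat
normal-order step count: 6
started in normal form: no
first contracted redex: a beta-redex


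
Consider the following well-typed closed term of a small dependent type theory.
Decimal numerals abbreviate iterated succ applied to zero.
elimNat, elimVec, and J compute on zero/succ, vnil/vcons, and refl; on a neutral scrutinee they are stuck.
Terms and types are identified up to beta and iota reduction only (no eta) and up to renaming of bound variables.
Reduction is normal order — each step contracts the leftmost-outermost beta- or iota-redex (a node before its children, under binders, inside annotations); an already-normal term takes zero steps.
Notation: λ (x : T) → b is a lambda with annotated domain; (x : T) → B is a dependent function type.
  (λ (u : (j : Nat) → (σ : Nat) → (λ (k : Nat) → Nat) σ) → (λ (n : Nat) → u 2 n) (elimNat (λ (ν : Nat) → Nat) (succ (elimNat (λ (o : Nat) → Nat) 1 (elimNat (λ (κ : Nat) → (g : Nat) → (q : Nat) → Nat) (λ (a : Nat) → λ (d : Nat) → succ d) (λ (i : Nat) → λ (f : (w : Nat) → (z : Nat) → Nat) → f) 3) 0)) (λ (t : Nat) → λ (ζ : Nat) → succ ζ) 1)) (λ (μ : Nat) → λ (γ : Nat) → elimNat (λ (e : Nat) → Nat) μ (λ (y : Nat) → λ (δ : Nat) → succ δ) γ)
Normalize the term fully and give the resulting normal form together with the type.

resulting normal form:
  5
type:
  Nat
observation: the leftmost-outermost redex is a beta-redex, and normalization takes 19 steps.


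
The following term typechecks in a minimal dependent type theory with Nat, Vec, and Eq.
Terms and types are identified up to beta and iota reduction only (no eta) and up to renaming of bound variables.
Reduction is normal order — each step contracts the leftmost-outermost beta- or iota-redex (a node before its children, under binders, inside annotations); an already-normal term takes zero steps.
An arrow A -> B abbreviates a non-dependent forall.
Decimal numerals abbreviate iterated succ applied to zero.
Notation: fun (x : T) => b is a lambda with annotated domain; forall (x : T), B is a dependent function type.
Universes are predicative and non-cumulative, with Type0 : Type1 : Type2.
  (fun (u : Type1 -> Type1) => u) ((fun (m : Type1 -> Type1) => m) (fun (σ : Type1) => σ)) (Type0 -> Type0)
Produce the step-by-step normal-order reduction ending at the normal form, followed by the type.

reduction (normal order):
  (fun (u : Type1 -> Type1) => u) ((fun (m : Type1 -> Type1) => m) (fun (σ : Type1) => σ)) (Type0 -> Type0)
  ~> (fun (u : Type1 -> Type1) => u) (fun (m : Type1) => m) (Type0 -> Type0)
  ~> (fun (u : Type1) => u) (Type0 -> Type0)
  ~> Type0 -> Type0
the term's type:
  Type1


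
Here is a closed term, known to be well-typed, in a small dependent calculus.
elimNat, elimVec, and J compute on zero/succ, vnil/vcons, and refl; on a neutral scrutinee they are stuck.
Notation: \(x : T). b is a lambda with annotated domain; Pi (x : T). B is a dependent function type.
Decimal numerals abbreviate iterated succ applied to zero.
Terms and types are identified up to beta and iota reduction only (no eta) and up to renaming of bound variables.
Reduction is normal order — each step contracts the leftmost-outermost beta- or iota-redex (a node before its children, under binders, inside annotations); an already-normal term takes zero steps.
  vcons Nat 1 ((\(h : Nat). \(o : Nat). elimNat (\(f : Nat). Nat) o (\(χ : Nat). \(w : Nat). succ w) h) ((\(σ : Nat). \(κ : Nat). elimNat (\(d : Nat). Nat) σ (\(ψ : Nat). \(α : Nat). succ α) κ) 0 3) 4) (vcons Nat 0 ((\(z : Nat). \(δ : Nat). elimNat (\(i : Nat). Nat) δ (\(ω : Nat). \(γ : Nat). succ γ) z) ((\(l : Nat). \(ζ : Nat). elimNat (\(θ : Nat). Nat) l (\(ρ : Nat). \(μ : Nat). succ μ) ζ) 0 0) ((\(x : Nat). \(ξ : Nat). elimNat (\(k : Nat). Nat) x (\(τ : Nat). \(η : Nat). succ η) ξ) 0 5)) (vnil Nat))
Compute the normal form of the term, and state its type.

reduced normal form:
  vcons Nat 1 7 (vcons Nat 0 5 (vnil Nat))
inferred type:
  Vec Nat 2
observation: the leftmost-outermost redex is a beta-redex, and normalization takes 48 steps.


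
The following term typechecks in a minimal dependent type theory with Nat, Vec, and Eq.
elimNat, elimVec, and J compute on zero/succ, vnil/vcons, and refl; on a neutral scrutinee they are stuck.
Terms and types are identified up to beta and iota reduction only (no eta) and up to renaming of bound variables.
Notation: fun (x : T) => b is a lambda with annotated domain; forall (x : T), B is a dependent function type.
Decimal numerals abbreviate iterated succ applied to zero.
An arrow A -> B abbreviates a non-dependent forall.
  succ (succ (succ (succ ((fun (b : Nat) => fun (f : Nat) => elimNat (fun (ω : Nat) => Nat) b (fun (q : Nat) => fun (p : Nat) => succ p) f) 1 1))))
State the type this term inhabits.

inferred type:
  Nat


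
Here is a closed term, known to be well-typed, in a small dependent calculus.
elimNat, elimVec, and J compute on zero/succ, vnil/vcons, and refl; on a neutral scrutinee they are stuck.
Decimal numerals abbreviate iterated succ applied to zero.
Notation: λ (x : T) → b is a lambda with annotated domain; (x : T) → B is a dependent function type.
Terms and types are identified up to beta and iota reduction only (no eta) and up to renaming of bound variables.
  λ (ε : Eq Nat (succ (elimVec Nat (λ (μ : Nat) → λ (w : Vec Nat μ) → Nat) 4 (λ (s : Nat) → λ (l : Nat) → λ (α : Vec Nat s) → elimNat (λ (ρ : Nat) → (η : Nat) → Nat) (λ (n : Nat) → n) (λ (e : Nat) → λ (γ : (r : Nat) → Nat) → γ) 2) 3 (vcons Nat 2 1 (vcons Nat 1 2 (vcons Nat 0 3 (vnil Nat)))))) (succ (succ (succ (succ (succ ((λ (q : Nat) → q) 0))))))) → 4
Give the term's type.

the term's type:
  (ε : Eq Nat 5 5) → Nat


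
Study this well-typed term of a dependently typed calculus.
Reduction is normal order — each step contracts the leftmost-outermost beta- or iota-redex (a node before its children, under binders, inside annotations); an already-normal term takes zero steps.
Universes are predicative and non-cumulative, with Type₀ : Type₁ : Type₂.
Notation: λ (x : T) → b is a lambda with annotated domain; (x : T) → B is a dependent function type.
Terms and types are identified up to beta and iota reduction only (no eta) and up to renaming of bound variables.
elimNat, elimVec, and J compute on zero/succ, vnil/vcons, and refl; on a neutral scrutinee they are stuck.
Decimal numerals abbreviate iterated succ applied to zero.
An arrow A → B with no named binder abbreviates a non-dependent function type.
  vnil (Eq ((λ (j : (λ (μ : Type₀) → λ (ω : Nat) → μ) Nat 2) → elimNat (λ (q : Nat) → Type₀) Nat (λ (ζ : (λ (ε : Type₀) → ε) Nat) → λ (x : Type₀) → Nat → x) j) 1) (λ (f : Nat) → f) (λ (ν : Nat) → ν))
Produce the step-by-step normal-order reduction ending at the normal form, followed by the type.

reduction (normal order):
  vnil (Eq ((λ (j : (λ (μ : Type₀) → λ (ω : Nat) → μ) Nat 2) → elimNat (λ (q : Nat) → Type₀) Nat (λ (ζ : (λ (ε : Type₀) → ε) Nat) → λ (x : Type₀) → Nat → x) j) 1) (λ (f : Nat) → f) (λ (ν : Nat) → ν))
  ~> vnil (Eq (elimNat (λ (j : Nat) → Type₀) Nat (λ (μ : (λ (ω : Type₀) → ω) Nat) → λ (q : Type₀) → Nat → q) 1) (λ (ζ : Nat) → ζ) (λ (ε : Nat) → ε))
  ~> vnil (Eq ((λ (j : (λ (μ : Type₀) → μ) Nat) → λ (ω : Type₀) → Nat → ω) 0 (elimNat (λ (q : Nat) → Type₀) Nat (λ (ζ : (λ (ε : Type₀) → ε) Nat) → λ (x : Type₀) → Nat → x) 0)) (λ (f : Nat) → f) (λ (ν : Nat) → ν))
  ~> vnil (Eq ((λ (j : Type₀) → Nat → j) (elimNat (λ (μ : Nat) → Type₀) Nat (λ (ω : (λ (q : Type₀) → q) Nat) → λ (ζ : Type₀) → Nat → ζ) 0)) (λ (ε : Nat) → ε) (λ (x : Nat) → x))
  ~> vnil (Eq (Nat → elimNat (λ (j : Nat) → Type₀) Nat (λ (μ : (λ (ω : Type₀) → ω) Nat) → λ (q : Type₀) → Nat → q) 0) (λ (ζ : Nat) → ζ) (λ (ε : Nat) → ε))
  ~> vnil (Eq (Nat → Nat) (λ (j : Nat) → j) (λ (μ : Nat) → μ))
inferred type:
  Vec (Eq (Nat → Nat) (λ (j : Nat) → j) (λ (μ : Nat) → μ)) 0


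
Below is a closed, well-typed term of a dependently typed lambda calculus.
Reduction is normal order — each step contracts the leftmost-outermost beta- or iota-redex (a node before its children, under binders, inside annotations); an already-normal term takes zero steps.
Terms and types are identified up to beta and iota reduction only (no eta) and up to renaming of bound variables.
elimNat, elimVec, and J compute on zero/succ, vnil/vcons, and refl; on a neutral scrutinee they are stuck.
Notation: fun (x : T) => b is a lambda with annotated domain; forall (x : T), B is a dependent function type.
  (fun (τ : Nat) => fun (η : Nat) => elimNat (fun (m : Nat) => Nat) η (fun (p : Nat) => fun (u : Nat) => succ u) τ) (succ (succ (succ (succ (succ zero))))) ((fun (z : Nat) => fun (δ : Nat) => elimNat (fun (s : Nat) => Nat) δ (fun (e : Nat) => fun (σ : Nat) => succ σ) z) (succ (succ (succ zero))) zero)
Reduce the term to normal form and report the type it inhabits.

normal form:
  succ (succ (succ (succ (succ (succ (succ (succ zero)))))))
the term's type:
  Nat
observation: 30 normal-order steps separate the term from its normal form.


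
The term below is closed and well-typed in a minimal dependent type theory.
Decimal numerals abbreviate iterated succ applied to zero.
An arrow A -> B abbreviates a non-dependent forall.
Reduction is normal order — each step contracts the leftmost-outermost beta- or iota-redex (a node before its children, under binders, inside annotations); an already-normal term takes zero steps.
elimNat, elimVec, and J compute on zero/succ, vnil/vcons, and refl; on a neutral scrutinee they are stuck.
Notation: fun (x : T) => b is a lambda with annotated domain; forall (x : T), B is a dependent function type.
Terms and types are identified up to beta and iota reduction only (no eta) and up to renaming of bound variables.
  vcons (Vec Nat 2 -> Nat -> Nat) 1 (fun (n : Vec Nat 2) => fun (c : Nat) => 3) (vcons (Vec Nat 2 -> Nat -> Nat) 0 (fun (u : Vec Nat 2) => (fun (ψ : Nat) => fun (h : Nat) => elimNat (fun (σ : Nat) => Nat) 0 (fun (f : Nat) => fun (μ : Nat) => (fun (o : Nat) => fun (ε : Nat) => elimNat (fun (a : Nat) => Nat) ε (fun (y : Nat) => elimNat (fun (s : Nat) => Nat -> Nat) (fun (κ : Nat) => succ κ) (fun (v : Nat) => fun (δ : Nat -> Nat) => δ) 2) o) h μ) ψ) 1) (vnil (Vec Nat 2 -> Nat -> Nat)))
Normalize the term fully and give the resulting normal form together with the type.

normal form:
  vcons (Vec Nat 2 -> Nat -> Nat) 1 (fun (n : Vec Nat 2) => fun (c : Nat) => 3) (vcons (Vec Nat 2 -> Nat -> Nat) 0 (fun (u : Vec Nat 2) => fun (ψ : Nat) => elimNat (fun (h : Nat) => Nat) 0 (fun (σ : Nat) => fun (f : Nat) => succ f) ψ) (vnil (Vec Nat 2 -> Nat -> Nat)))
the term's type:
  Vec (Vec Nat 2 -> Nat -> Nat) 2


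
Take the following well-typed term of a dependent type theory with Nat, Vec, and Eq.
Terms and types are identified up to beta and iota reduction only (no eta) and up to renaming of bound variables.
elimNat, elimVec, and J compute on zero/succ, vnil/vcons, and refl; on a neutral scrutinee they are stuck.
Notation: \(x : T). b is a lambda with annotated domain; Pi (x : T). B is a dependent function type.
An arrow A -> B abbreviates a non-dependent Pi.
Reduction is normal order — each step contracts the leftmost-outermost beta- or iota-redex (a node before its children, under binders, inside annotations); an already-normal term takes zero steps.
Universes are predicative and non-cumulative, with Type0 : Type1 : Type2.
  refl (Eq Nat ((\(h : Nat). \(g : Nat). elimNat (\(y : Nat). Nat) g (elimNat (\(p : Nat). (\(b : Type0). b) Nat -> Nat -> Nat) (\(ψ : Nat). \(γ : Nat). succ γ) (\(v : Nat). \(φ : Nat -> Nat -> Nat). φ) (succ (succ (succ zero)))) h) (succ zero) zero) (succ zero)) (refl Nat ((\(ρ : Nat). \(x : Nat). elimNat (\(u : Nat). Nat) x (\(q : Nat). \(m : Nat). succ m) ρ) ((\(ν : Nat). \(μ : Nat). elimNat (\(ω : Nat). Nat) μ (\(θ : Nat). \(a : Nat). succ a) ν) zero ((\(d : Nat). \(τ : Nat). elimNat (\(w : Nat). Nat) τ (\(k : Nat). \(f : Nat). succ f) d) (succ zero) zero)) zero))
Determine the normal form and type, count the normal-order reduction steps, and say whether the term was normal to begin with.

normal form:
  refl (Eq Nat (succ zero) (succ zero)) (refl Nat (succ zero))
inferred type:
  Eq (Eq Nat (succ zero) (succ zero)) (refl Nat (succ zero)) (refl Nat (succ zero))
normal-order step count: 31
term was already normal: no
first contracted redex: a beta-redex


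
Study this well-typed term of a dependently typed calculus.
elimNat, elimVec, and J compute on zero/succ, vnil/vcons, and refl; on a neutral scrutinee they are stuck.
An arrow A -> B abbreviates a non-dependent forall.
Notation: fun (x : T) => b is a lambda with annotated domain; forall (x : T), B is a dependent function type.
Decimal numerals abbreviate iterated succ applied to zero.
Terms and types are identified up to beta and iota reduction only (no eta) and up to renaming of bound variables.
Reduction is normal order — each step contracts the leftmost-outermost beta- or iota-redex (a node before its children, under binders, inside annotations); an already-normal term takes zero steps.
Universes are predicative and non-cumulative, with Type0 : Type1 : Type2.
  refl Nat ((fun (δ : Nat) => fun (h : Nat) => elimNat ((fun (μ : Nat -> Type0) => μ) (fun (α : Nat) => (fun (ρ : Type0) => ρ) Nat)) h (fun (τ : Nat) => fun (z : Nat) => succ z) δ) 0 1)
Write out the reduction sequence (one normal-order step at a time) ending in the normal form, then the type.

normal-order reduction:
  refl Nat ((fun (δ : Nat) => fun (h : Nat) => elimNat ((fun (μ : Nat -> Type0) => μ) (fun (α : Nat) => (fun (ρ : Type0) => ρ) Nat)) h (fun (τ : Nat) => fun (z : Nat) => succ z) δ) 0 1)
  ~> refl Nat ((fun (δ : Nat) => elimNat ((fun (h : Nat -> Type0) => h) (fun (μ : Nat) => (fun (α : Type0) => α) Nat)) δ (fun (ρ : Nat) => fun (τ : Nat) => succ τ) 0) 1)
  ~> refl Nat (elimNat ((fun (δ : Nat -> Type0) => δ) (fun (h : Nat) => (fun (μ : Type0) => μ) Nat)) 1 (fun (α : Nat) => fun (ρ : Nat) => succ ρ) 0)
  ~> refl Nat 1
type:
  Eq Nat 1 1


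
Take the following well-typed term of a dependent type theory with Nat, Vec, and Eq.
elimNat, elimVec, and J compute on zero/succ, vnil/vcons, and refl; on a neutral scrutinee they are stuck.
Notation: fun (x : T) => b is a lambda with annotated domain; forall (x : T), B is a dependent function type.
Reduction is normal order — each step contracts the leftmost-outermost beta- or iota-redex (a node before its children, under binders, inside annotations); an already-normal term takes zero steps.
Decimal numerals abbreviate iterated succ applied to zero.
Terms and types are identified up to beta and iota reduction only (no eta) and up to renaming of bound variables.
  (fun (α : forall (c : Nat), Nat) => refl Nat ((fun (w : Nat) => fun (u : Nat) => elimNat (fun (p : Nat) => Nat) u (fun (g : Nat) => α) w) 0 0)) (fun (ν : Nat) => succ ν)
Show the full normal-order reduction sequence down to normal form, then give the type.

normal-order reduction sequence:
  (fun (α : forall (c : Nat), Nat) => refl Nat ((fun (w : Nat) => fun (u : Nat) => elimNat (fun (p : Nat) => Nat) u (fun (g : Nat) => α) w) 0 0)) (fun (ν : Nat) => succ ν)
  ~> refl Nat ((fun (α : Nat) => fun (c : Nat) => elimNat (fun (w : Nat) => Nat) c (fun (u : Nat) => fun (p : Nat) => succ p) α) 0 0)
  ~> refl Nat ((fun (α : Nat) => elimNat (fun (c : Nat) => Nat) α (fun (w : Nat) => fun (u : Nat) => succ u) 0) 0)
  ~> refl Nat (elimNat (fun (α : Nat) => Nat) 0 (fun (c : Nat) => fun (w : Nat) => succ w) 0)
  ~> refl Nat 0
inferred type:
  Eq Nat 0 0


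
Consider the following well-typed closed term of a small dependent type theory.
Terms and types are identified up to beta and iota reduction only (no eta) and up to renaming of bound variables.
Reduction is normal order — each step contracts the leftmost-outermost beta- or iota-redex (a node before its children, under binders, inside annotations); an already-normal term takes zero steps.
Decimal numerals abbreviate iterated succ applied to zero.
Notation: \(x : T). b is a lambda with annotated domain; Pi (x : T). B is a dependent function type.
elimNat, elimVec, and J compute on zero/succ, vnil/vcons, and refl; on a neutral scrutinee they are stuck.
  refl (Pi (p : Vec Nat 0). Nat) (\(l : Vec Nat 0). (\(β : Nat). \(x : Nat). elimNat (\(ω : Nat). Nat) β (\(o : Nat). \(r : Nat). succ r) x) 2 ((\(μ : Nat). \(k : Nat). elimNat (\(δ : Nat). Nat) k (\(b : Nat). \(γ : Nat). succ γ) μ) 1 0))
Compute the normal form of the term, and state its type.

resulting normal form:
  refl (Pi (p : Vec Nat 0). Nat) (\(l : Vec Nat 0). 3)
the term's type:
  Eq (Pi (p : Vec Nat 0). Nat) (\(l : Vec Nat 0). 3) (\(β : Vec Nat 0). 3)
observation: 12 normal-order steps normalize the term, beginning with a beta-redex.


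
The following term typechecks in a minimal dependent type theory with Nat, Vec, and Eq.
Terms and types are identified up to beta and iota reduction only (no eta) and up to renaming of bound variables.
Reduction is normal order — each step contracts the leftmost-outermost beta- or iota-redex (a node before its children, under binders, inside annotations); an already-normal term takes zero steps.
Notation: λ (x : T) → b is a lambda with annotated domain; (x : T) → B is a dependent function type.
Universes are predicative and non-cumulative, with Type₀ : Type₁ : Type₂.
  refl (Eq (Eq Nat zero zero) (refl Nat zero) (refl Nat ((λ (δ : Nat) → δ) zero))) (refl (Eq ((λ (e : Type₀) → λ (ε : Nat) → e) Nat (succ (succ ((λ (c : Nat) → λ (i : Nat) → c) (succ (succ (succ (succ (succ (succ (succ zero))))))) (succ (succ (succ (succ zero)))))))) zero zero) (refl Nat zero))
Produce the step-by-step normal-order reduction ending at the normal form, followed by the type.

normal-order reduction:
  refl (Eq (Eq Nat zero zero) (refl Nat zero) (refl Nat ((λ (δ : Nat) → δ) zero))) (refl (Eq ((λ (e : Type₀) → λ (ε : Nat) → e) Nat (succ (succ ((λ (c : Nat) → λ (i : Nat) → c) (succ (succ (succ (succ (succ (succ (succ zero))))))) (succ (succ (succ (succ zero)))))))) zero zero) (refl Nat zero))
  ~> refl (Eq (Eq Nat zero zero) (refl Nat zero) (refl Nat zero)) (refl (Eq ((λ (δ : Type₀) → λ (e : Nat) → δ) Nat (succ (succ ((λ (ε : Nat) → λ (c : Nat) → ε) (succ (succ (succ (succ (succ (succ (succ zero))))))) (succ (succ (succ (succ zero)))))))) zero zero) (refl Nat zero))
  ~> refl (Eq (Eq Nat zero zero) (refl Nat zero) (refl Nat zero)) (refl (Eq ((λ (δ : Nat) → Nat) (succ (succ ((λ (e : Nat) → λ (ε : Nat) → e) (succ (succ (succ (succ (succ (succ (succ zero))))))) (succ (succ (succ (succ zero)))))))) zero zero) (refl Nat zero))
  ~> refl (Eq (Eq Nat zero zero) (refl Nat zero) (refl Nat zero)) (refl (Eq Nat zero zero) (refl Nat zero))
inferred type:
  Eq (Eq (Eq Nat zero zero) (refl Nat zero) (refl Nat zero)) (refl (Eq Nat zero zero) (refl Nat zero)) (refl (Eq Nat zero zero) (refl Nat zero))


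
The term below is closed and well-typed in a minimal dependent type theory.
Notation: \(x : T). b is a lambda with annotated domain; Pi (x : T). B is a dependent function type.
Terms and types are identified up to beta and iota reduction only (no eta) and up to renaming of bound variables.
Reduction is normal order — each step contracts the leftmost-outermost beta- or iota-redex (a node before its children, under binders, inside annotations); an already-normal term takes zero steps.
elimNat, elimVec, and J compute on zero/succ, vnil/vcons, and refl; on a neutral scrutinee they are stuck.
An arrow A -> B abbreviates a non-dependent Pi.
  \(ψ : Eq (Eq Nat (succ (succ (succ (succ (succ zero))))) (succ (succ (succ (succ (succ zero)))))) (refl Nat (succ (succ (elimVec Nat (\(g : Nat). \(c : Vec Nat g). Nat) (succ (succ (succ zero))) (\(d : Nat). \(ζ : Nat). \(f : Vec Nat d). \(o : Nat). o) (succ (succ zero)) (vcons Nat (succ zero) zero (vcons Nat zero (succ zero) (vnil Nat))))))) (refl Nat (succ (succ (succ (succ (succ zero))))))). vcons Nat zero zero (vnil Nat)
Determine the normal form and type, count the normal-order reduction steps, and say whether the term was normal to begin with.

normal form:
  \(ψ : Eq (Eq Nat (succ (succ (succ (succ (succ zero))))) (succ (succ (succ (succ (succ zero)))))) (refl Nat (succ (succ (succ (succ (succ zero)))))) (refl Nat (succ (succ (succ (succ (succ zero))))))). vcons Nat zero zero (vnil Nat)
type:
  Eq (Eq Nat (succ (succ (succ (succ (succ zero))))) (succ (succ (succ (succ (succ zero)))))) (refl Nat (succ (succ (succ (succ (succ zero)))))) (refl Nat (succ (succ (succ (succ (succ zero)))))) -> Vec Nat (succ zero)
reduction steps (normal order): 11
already normal: no
first contracted redex: an elimVec iota-redex


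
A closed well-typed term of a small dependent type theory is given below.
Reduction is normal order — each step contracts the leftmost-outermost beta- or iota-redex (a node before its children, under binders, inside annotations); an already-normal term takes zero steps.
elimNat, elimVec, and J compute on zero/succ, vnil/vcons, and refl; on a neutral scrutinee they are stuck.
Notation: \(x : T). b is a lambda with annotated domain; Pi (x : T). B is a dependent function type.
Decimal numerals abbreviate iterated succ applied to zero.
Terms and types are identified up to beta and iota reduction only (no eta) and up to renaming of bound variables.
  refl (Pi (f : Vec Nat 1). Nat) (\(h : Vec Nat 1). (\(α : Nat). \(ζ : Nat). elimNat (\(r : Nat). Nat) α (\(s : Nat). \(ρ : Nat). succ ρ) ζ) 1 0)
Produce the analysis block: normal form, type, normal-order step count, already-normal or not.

normal form:
  refl (Pi (f : Vec Nat 1). Nat) (\(h : Vec Nat 1). 1)
the term's type:
  Eq (Pi (f : Vec Nat 1). Nat) (\(h : Vec Nat 1). 1) (\(α : Vec Nat 1). 1)
normal-order step count: 3
term was already normal: no
first redex: a beta-redex


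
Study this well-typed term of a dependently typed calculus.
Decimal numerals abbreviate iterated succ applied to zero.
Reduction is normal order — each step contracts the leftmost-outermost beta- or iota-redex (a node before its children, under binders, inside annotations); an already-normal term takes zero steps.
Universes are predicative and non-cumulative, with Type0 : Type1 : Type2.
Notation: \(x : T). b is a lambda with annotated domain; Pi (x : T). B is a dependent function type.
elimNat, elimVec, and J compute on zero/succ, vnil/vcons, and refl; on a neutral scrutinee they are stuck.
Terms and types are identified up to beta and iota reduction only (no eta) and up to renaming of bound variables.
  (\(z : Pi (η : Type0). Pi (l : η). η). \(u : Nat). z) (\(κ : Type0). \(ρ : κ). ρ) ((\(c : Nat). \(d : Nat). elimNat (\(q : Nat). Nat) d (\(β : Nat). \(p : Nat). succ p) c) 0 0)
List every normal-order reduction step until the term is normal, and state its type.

normal-order reduction sequence:
  (\(z : Pi (η : Type0). Pi (l : η). η). \(u : Nat). z) (\(κ : Type0). \(ρ : κ). ρ) ((\(c : Nat). \(d : Nat). elimNat (\(q : Nat). Nat) d (\(β : Nat). \(p : Nat). succ p) c) 0 0)
  ~> (\(z : Nat). \(η : Type0). \(l : η). l) ((\(u : Nat). \(κ : Nat). elimNat (\(ρ : Nat). Nat) κ (\(c : Nat). \(d : Nat). succ d) u) 0 0)
  ~> \(z : Type0). \(η : z). η
type:
  Pi (z : Type0). Pi (η : z). z
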